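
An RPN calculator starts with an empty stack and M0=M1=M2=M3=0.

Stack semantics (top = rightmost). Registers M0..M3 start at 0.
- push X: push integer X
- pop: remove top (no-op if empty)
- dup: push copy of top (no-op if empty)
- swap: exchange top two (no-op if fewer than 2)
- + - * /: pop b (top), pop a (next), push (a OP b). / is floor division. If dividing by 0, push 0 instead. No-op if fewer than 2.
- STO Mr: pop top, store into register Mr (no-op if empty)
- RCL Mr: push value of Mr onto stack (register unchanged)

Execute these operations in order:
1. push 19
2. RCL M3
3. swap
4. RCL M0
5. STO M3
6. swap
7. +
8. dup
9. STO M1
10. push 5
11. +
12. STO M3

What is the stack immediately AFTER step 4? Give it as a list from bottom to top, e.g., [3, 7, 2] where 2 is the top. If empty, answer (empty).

After op 1 (push 19): stack=[19] mem=[0,0,0,0]
After op 2 (RCL M3): stack=[19,0] mem=[0,0,0,0]
After op 3 (swap): stack=[0,19] mem=[0,0,0,0]
After op 4 (RCL M0): stack=[0,19,0] mem=[0,0,0,0]

[0, 19, 0]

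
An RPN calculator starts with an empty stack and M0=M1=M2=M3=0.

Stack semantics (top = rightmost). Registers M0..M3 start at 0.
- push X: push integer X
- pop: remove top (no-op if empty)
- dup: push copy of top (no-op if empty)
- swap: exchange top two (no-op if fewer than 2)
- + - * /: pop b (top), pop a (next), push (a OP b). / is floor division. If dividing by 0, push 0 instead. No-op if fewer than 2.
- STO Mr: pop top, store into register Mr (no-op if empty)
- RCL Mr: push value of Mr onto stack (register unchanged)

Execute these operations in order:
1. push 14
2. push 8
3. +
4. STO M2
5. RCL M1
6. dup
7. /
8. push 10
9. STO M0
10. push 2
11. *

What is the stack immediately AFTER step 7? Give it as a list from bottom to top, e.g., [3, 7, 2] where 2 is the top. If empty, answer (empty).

After op 1 (push 14): stack=[14] mem=[0,0,0,0]
After op 2 (push 8): stack=[14,8] mem=[0,0,0,0]
After op 3 (+): stack=[22] mem=[0,0,0,0]
After op 4 (STO M2): stack=[empty] mem=[0,0,22,0]
After op 5 (RCL M1): stack=[0] mem=[0,0,22,0]
After op 6 (dup): stack=[0,0] mem=[0,0,22,0]
After op 7 (/): stack=[0] mem=[0,0,22,0]

[0]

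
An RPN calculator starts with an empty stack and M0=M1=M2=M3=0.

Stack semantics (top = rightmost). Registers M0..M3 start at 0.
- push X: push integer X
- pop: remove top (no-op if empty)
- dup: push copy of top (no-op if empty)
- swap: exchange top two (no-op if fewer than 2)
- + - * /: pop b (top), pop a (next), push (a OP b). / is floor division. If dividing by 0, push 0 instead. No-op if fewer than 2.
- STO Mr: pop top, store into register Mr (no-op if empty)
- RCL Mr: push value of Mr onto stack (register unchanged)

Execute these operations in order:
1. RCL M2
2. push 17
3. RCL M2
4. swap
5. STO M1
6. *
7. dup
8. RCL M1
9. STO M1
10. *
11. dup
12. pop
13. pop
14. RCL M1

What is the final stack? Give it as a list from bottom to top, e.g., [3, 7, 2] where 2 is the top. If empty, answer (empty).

After op 1 (RCL M2): stack=[0] mem=[0,0,0,0]
After op 2 (push 17): stack=[0,17] mem=[0,0,0,0]
After op 3 (RCL M2): stack=[0,17,0] mem=[0,0,0,0]
After op 4 (swap): stack=[0,0,17] mem=[0,0,0,0]
After op 5 (STO M1): stack=[0,0] mem=[0,17,0,0]
After op 6 (*): stack=[0] mem=[0,17,0,0]
After op 7 (dup): stack=[0,0] mem=[0,17,0,0]
After op 8 (RCL M1): stack=[0,0,17] mem=[0,17,0,0]
After op 9 (STO M1): stack=[0,0] mem=[0,17,0,0]
After op 10 (*): stack=[0] mem=[0,17,0,0]
After op 11 (dup): stack=[0,0] mem=[0,17,0,0]
After op 12 (pop): stack=[0] mem=[0,17,0,0]
After op 13 (pop): stack=[empty] mem=[0,17,0,0]
After op 14 (RCL M1): stack=[17] mem=[0,17,0,0]

Answer: [17]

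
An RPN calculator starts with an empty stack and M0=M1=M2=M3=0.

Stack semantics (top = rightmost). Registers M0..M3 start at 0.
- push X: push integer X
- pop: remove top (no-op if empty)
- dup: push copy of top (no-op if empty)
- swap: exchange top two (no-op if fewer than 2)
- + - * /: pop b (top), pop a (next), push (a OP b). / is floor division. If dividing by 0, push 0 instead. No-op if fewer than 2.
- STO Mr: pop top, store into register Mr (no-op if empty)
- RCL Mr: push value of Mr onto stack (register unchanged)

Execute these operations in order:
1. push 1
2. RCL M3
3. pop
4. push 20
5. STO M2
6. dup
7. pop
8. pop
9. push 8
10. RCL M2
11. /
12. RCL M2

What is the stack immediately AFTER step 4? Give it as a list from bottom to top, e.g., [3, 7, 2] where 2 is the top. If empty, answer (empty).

After op 1 (push 1): stack=[1] mem=[0,0,0,0]
After op 2 (RCL M3): stack=[1,0] mem=[0,0,0,0]
After op 3 (pop): stack=[1] mem=[0,0,0,0]
After op 4 (push 20): stack=[1,20] mem=[0,0,0,0]

[1, 20]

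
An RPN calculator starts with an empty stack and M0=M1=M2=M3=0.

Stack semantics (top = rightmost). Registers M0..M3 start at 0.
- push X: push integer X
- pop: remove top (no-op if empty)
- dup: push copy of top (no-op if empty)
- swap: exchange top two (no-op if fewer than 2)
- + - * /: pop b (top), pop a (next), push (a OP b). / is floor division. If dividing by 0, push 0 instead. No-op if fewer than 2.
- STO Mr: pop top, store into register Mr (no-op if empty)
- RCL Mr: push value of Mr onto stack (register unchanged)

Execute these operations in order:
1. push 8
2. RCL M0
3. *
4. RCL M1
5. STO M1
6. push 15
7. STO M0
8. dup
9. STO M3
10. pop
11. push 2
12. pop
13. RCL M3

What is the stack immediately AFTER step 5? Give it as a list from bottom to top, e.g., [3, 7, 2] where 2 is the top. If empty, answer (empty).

After op 1 (push 8): stack=[8] mem=[0,0,0,0]
After op 2 (RCL M0): stack=[8,0] mem=[0,0,0,0]
After op 3 (*): stack=[0] mem=[0,0,0,0]
After op 4 (RCL M1): stack=[0,0] mem=[0,0,0,0]
After op 5 (STO M1): stack=[0] mem=[0,0,0,0]

[0]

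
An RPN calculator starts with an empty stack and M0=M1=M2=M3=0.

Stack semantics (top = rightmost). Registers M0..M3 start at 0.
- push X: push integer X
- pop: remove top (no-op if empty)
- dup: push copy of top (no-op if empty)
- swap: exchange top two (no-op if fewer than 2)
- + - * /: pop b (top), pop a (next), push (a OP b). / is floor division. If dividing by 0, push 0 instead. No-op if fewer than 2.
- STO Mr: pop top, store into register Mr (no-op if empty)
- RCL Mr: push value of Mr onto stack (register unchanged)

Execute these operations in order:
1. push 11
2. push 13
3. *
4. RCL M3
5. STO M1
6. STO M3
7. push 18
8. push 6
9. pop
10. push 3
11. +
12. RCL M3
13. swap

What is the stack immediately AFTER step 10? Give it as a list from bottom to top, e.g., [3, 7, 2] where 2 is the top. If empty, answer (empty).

After op 1 (push 11): stack=[11] mem=[0,0,0,0]
After op 2 (push 13): stack=[11,13] mem=[0,0,0,0]
After op 3 (*): stack=[143] mem=[0,0,0,0]
After op 4 (RCL M3): stack=[143,0] mem=[0,0,0,0]
After op 5 (STO M1): stack=[143] mem=[0,0,0,0]
After op 6 (STO M3): stack=[empty] mem=[0,0,0,143]
After op 7 (push 18): stack=[18] mem=[0,0,0,143]
After op 8 (push 6): stack=[18,6] mem=[0,0,0,143]
After op 9 (pop): stack=[18] mem=[0,0,0,143]
After op 10 (push 3): stack=[18,3] mem=[0,0,0,143]

[18, 3]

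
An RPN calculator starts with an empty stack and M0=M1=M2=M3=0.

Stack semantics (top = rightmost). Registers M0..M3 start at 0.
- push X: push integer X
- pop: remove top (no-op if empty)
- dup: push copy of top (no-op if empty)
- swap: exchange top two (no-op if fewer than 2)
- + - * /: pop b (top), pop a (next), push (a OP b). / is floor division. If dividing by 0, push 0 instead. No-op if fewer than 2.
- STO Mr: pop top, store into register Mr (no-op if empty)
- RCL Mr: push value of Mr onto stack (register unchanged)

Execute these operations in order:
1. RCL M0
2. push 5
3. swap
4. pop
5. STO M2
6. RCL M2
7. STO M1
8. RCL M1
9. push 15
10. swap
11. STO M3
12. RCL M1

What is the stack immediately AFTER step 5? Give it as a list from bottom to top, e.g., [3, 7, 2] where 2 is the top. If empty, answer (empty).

After op 1 (RCL M0): stack=[0] mem=[0,0,0,0]
After op 2 (push 5): stack=[0,5] mem=[0,0,0,0]
After op 3 (swap): stack=[5,0] mem=[0,0,0,0]
After op 4 (pop): stack=[5] mem=[0,0,0,0]
After op 5 (STO M2): stack=[empty] mem=[0,0,5,0]

(empty)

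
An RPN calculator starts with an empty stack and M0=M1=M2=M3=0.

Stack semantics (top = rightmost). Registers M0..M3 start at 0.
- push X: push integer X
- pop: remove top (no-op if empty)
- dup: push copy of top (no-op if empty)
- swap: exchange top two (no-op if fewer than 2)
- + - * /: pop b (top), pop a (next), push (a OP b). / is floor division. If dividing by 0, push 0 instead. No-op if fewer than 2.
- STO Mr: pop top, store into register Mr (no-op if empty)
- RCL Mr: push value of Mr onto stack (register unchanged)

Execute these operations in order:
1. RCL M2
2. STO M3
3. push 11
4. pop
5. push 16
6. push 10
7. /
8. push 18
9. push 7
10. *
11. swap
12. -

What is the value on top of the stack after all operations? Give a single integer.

After op 1 (RCL M2): stack=[0] mem=[0,0,0,0]
After op 2 (STO M3): stack=[empty] mem=[0,0,0,0]
After op 3 (push 11): stack=[11] mem=[0,0,0,0]
After op 4 (pop): stack=[empty] mem=[0,0,0,0]
After op 5 (push 16): stack=[16] mem=[0,0,0,0]
After op 6 (push 10): stack=[16,10] mem=[0,0,0,0]
After op 7 (/): stack=[1] mem=[0,0,0,0]
After op 8 (push 18): stack=[1,18] mem=[0,0,0,0]
After op 9 (push 7): stack=[1,18,7] mem=[0,0,0,0]
After op 10 (*): stack=[1,126] mem=[0,0,0,0]
After op 11 (swap): stack=[126,1] mem=[0,0,0,0]
After op 12 (-): stack=[125] mem=[0,0,0,0]

Answer: 125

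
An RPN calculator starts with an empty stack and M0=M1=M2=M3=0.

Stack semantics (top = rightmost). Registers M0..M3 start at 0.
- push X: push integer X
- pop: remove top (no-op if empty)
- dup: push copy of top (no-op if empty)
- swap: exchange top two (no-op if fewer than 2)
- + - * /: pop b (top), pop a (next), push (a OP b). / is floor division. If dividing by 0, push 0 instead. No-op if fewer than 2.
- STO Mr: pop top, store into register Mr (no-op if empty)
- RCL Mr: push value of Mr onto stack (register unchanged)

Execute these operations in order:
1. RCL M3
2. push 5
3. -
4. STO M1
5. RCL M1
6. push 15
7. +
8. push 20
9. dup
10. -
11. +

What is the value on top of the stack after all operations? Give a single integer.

Answer: 10

Derivation:
After op 1 (RCL M3): stack=[0] mem=[0,0,0,0]
After op 2 (push 5): stack=[0,5] mem=[0,0,0,0]
After op 3 (-): stack=[-5] mem=[0,0,0,0]
After op 4 (STO M1): stack=[empty] mem=[0,-5,0,0]
After op 5 (RCL M1): stack=[-5] mem=[0,-5,0,0]
After op 6 (push 15): stack=[-5,15] mem=[0,-5,0,0]
After op 7 (+): stack=[10] mem=[0,-5,0,0]
After op 8 (push 20): stack=[10,20] mem=[0,-5,0,0]
After op 9 (dup): stack=[10,20,20] mem=[0,-5,0,0]
After op 10 (-): stack=[10,0] mem=[0,-5,0,0]
After op 11 (+): stack=[10] mem=[0,-5,0,0]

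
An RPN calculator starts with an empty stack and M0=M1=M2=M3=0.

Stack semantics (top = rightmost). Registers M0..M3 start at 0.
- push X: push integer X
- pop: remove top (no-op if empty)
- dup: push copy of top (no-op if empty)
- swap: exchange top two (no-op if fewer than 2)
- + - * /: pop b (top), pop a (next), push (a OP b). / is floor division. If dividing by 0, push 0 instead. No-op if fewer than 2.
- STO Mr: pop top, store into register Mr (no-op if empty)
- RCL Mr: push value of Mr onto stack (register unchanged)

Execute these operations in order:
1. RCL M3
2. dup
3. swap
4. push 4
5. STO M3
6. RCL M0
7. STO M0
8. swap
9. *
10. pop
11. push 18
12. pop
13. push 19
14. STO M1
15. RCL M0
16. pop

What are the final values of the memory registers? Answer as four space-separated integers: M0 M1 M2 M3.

Answer: 0 19 0 4

Derivation:
After op 1 (RCL M3): stack=[0] mem=[0,0,0,0]
After op 2 (dup): stack=[0,0] mem=[0,0,0,0]
After op 3 (swap): stack=[0,0] mem=[0,0,0,0]
After op 4 (push 4): stack=[0,0,4] mem=[0,0,0,0]
After op 5 (STO M3): stack=[0,0] mem=[0,0,0,4]
After op 6 (RCL M0): stack=[0,0,0] mem=[0,0,0,4]
After op 7 (STO M0): stack=[0,0] mem=[0,0,0,4]
After op 8 (swap): stack=[0,0] mem=[0,0,0,4]
After op 9 (*): stack=[0] mem=[0,0,0,4]
After op 10 (pop): stack=[empty] mem=[0,0,0,4]
After op 11 (push 18): stack=[18] mem=[0,0,0,4]
After op 12 (pop): stack=[empty] mem=[0,0,0,4]
After op 13 (push 19): stack=[19] mem=[0,0,0,4]
After op 14 (STO M1): stack=[empty] mem=[0,19,0,4]
After op 15 (RCL M0): stack=[0] mem=[0,19,0,4]
After op 16 (pop): stack=[empty] mem=[0,19,0,4]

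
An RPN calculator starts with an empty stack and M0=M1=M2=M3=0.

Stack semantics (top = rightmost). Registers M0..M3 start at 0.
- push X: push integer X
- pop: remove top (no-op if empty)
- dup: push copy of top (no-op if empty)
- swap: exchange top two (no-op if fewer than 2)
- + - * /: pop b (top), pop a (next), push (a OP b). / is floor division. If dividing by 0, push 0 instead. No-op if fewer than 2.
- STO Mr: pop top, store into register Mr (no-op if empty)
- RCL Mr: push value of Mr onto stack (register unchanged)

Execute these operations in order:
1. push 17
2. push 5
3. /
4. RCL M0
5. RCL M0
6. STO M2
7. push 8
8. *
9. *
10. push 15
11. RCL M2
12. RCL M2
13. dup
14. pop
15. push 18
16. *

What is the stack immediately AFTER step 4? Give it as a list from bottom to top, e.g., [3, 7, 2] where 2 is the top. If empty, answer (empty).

After op 1 (push 17): stack=[17] mem=[0,0,0,0]
After op 2 (push 5): stack=[17,5] mem=[0,0,0,0]
After op 3 (/): stack=[3] mem=[0,0,0,0]
After op 4 (RCL M0): stack=[3,0] mem=[0,0,0,0]

[3, 0]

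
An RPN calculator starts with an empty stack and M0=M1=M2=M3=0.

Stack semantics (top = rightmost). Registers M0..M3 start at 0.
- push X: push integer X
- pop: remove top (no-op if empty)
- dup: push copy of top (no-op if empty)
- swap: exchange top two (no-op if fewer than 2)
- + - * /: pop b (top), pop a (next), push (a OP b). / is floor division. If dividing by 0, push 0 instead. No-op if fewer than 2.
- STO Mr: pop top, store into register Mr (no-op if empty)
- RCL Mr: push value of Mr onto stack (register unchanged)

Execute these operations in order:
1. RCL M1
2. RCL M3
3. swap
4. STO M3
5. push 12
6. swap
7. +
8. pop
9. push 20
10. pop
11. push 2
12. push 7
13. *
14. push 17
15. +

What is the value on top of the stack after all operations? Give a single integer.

After op 1 (RCL M1): stack=[0] mem=[0,0,0,0]
After op 2 (RCL M3): stack=[0,0] mem=[0,0,0,0]
After op 3 (swap): stack=[0,0] mem=[0,0,0,0]
After op 4 (STO M3): stack=[0] mem=[0,0,0,0]
After op 5 (push 12): stack=[0,12] mem=[0,0,0,0]
After op 6 (swap): stack=[12,0] mem=[0,0,0,0]
After op 7 (+): stack=[12] mem=[0,0,0,0]
After op 8 (pop): stack=[empty] mem=[0,0,0,0]
After op 9 (push 20): stack=[20] mem=[0,0,0,0]
After op 10 (pop): stack=[empty] mem=[0,0,0,0]
After op 11 (push 2): stack=[2] mem=[0,0,0,0]
After op 12 (push 7): stack=[2,7] mem=[0,0,0,0]
After op 13 (*): stack=[14] mem=[0,0,0,0]
After op 14 (push 17): stack=[14,17] mem=[0,0,0,0]
After op 15 (+): stack=[31] mem=[0,0,0,0]

Answer: 31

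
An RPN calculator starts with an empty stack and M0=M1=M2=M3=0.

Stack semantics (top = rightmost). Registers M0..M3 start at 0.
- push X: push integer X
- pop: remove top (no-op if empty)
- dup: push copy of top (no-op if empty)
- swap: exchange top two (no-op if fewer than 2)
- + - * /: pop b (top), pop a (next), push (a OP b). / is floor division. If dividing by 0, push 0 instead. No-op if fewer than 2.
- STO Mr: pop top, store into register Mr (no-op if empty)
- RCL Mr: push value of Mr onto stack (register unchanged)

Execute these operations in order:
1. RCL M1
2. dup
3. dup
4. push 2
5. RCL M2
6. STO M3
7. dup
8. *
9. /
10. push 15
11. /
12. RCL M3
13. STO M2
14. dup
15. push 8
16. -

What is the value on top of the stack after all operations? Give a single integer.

Answer: -8

Derivation:
After op 1 (RCL M1): stack=[0] mem=[0,0,0,0]
After op 2 (dup): stack=[0,0] mem=[0,0,0,0]
After op 3 (dup): stack=[0,0,0] mem=[0,0,0,0]
After op 4 (push 2): stack=[0,0,0,2] mem=[0,0,0,0]
After op 5 (RCL M2): stack=[0,0,0,2,0] mem=[0,0,0,0]
After op 6 (STO M3): stack=[0,0,0,2] mem=[0,0,0,0]
After op 7 (dup): stack=[0,0,0,2,2] mem=[0,0,0,0]
After op 8 (*): stack=[0,0,0,4] mem=[0,0,0,0]
After op 9 (/): stack=[0,0,0] mem=[0,0,0,0]
After op 10 (push 15): stack=[0,0,0,15] mem=[0,0,0,0]
After op 11 (/): stack=[0,0,0] mem=[0,0,0,0]
After op 12 (RCL M3): stack=[0,0,0,0] mem=[0,0,0,0]
After op 13 (STO M2): stack=[0,0,0] mem=[0,0,0,0]
After op 14 (dup): stack=[0,0,0,0] mem=[0,0,0,0]
After op 15 (push 8): stack=[0,0,0,0,8] mem=[0,0,0,0]
After op 16 (-): stack=[0,0,0,-8] mem=[0,0,0,0]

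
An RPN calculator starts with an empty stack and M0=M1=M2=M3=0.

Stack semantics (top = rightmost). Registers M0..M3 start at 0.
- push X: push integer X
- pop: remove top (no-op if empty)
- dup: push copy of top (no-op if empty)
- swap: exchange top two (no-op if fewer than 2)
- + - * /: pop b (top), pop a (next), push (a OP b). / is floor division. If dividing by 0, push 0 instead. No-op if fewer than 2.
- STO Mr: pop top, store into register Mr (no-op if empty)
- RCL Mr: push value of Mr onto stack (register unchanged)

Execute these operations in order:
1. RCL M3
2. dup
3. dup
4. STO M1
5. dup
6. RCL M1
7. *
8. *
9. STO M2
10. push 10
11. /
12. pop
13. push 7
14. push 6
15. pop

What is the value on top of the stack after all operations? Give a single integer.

After op 1 (RCL M3): stack=[0] mem=[0,0,0,0]
After op 2 (dup): stack=[0,0] mem=[0,0,0,0]
After op 3 (dup): stack=[0,0,0] mem=[0,0,0,0]
After op 4 (STO M1): stack=[0,0] mem=[0,0,0,0]
After op 5 (dup): stack=[0,0,0] mem=[0,0,0,0]
After op 6 (RCL M1): stack=[0,0,0,0] mem=[0,0,0,0]
After op 7 (*): stack=[0,0,0] mem=[0,0,0,0]
After op 8 (*): stack=[0,0] mem=[0,0,0,0]
After op 9 (STO M2): stack=[0] mem=[0,0,0,0]
After op 10 (push 10): stack=[0,10] mem=[0,0,0,0]
After op 11 (/): stack=[0] mem=[0,0,0,0]
After op 12 (pop): stack=[empty] mem=[0,0,0,0]
After op 13 (push 7): stack=[7] mem=[0,0,0,0]
After op 14 (push 6): stack=[7,6] mem=[0,0,0,0]
After op 15 (pop): stack=[7] mem=[0,0,0,0]

Answer: 7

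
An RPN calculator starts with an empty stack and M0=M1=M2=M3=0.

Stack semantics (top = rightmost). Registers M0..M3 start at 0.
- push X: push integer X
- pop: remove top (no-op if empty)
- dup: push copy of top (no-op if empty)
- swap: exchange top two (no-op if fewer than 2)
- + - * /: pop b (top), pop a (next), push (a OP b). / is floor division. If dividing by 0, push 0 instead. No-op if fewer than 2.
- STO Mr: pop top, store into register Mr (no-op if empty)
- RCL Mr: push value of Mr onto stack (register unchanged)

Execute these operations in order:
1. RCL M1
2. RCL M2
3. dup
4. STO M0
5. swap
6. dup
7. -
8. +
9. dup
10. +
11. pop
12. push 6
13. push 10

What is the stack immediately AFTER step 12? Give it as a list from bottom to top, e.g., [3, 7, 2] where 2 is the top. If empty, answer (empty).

After op 1 (RCL M1): stack=[0] mem=[0,0,0,0]
After op 2 (RCL M2): stack=[0,0] mem=[0,0,0,0]
After op 3 (dup): stack=[0,0,0] mem=[0,0,0,0]
After op 4 (STO M0): stack=[0,0] mem=[0,0,0,0]
After op 5 (swap): stack=[0,0] mem=[0,0,0,0]
After op 6 (dup): stack=[0,0,0] mem=[0,0,0,0]
After op 7 (-): stack=[0,0] mem=[0,0,0,0]
After op 8 (+): stack=[0] mem=[0,0,0,0]
After op 9 (dup): stack=[0,0] mem=[0,0,0,0]
After op 10 (+): stack=[0] mem=[0,0,0,0]
After op 11 (pop): stack=[empty] mem=[0,0,0,0]
After op 12 (push 6): stack=[6] mem=[0,0,0,0]

[6]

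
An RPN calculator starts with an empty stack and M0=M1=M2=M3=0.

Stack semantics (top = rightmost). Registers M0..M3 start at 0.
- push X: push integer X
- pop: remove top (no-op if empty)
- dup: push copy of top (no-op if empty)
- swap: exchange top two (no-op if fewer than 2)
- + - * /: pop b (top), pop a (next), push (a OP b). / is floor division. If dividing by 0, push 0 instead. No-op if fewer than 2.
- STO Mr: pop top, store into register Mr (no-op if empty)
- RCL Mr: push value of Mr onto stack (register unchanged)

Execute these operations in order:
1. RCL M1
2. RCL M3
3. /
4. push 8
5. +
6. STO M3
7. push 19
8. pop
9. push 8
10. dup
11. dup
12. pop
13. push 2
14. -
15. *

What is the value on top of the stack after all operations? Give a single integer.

Answer: 48

Derivation:
After op 1 (RCL M1): stack=[0] mem=[0,0,0,0]
After op 2 (RCL M3): stack=[0,0] mem=[0,0,0,0]
After op 3 (/): stack=[0] mem=[0,0,0,0]
After op 4 (push 8): stack=[0,8] mem=[0,0,0,0]
After op 5 (+): stack=[8] mem=[0,0,0,0]
After op 6 (STO M3): stack=[empty] mem=[0,0,0,8]
After op 7 (push 19): stack=[19] mem=[0,0,0,8]
After op 8 (pop): stack=[empty] mem=[0,0,0,8]
After op 9 (push 8): stack=[8] mem=[0,0,0,8]
After op 10 (dup): stack=[8,8] mem=[0,0,0,8]
After op 11 (dup): stack=[8,8,8] mem=[0,0,0,8]
After op 12 (pop): stack=[8,8] mem=[0,0,0,8]
After op 13 (push 2): stack=[8,8,2] mem=[0,0,0,8]
After op 14 (-): stack=[8,6] mem=[0,0,0,8]
After op 15 (*): stack=[48] mem=[0,0,0,8]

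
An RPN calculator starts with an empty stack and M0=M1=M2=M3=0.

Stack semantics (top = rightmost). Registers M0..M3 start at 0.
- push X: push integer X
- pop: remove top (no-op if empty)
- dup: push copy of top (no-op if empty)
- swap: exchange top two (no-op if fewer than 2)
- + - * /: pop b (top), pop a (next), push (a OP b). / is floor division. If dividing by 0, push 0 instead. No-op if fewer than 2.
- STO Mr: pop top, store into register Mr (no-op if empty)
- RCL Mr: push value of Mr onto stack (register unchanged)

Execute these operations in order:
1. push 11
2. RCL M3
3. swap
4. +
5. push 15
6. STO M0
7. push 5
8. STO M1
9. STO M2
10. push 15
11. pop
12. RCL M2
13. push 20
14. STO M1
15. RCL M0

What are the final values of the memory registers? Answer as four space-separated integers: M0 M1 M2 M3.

After op 1 (push 11): stack=[11] mem=[0,0,0,0]
After op 2 (RCL M3): stack=[11,0] mem=[0,0,0,0]
After op 3 (swap): stack=[0,11] mem=[0,0,0,0]
After op 4 (+): stack=[11] mem=[0,0,0,0]
After op 5 (push 15): stack=[11,15] mem=[0,0,0,0]
After op 6 (STO M0): stack=[11] mem=[15,0,0,0]
After op 7 (push 5): stack=[11,5] mem=[15,0,0,0]
After op 8 (STO M1): stack=[11] mem=[15,5,0,0]
After op 9 (STO M2): stack=[empty] mem=[15,5,11,0]
After op 10 (push 15): stack=[15] mem=[15,5,11,0]
After op 11 (pop): stack=[empty] mem=[15,5,11,0]
After op 12 (RCL M2): stack=[11] mem=[15,5,11,0]
After op 13 (push 20): stack=[11,20] mem=[15,5,11,0]
After op 14 (STO M1): stack=[11] mem=[15,20,11,0]
After op 15 (RCL M0): stack=[11,15] mem=[15,20,11,0]

Answer: 15 20 11 0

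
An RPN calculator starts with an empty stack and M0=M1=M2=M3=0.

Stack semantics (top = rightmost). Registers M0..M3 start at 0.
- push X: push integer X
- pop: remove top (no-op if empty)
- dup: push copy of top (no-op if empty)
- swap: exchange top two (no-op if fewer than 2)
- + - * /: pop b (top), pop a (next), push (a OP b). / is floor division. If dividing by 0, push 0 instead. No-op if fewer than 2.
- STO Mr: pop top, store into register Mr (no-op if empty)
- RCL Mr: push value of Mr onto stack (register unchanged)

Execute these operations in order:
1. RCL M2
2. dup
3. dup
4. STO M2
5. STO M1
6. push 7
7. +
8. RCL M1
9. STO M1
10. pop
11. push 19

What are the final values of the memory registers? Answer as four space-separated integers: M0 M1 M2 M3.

After op 1 (RCL M2): stack=[0] mem=[0,0,0,0]
After op 2 (dup): stack=[0,0] mem=[0,0,0,0]
After op 3 (dup): stack=[0,0,0] mem=[0,0,0,0]
After op 4 (STO M2): stack=[0,0] mem=[0,0,0,0]
After op 5 (STO M1): stack=[0] mem=[0,0,0,0]
After op 6 (push 7): stack=[0,7] mem=[0,0,0,0]
After op 7 (+): stack=[7] mem=[0,0,0,0]
After op 8 (RCL M1): stack=[7,0] mem=[0,0,0,0]
After op 9 (STO M1): stack=[7] mem=[0,0,0,0]
After op 10 (pop): stack=[empty] mem=[0,0,0,0]
After op 11 (push 19): stack=[19] mem=[0,0,0,0]

Answer: 0 0 0 0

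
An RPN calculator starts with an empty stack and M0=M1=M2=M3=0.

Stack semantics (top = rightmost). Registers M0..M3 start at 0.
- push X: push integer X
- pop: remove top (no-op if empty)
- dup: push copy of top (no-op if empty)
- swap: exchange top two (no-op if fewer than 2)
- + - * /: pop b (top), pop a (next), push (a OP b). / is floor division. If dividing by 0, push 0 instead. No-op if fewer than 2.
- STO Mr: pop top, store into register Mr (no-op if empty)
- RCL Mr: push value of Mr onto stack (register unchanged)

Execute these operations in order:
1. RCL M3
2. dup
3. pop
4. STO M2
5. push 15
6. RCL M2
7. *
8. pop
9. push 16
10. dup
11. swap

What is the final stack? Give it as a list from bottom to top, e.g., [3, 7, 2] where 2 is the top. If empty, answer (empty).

After op 1 (RCL M3): stack=[0] mem=[0,0,0,0]
After op 2 (dup): stack=[0,0] mem=[0,0,0,0]
After op 3 (pop): stack=[0] mem=[0,0,0,0]
After op 4 (STO M2): stack=[empty] mem=[0,0,0,0]
After op 5 (push 15): stack=[15] mem=[0,0,0,0]
After op 6 (RCL M2): stack=[15,0] mem=[0,0,0,0]
After op 7 (*): stack=[0] mem=[0,0,0,0]
After op 8 (pop): stack=[empty] mem=[0,0,0,0]
After op 9 (push 16): stack=[16] mem=[0,0,0,0]
After op 10 (dup): stack=[16,16] mem=[0,0,0,0]
After op 11 (swap): stack=[16,16] mem=[0,0,0,0]

Answer: [16, 16]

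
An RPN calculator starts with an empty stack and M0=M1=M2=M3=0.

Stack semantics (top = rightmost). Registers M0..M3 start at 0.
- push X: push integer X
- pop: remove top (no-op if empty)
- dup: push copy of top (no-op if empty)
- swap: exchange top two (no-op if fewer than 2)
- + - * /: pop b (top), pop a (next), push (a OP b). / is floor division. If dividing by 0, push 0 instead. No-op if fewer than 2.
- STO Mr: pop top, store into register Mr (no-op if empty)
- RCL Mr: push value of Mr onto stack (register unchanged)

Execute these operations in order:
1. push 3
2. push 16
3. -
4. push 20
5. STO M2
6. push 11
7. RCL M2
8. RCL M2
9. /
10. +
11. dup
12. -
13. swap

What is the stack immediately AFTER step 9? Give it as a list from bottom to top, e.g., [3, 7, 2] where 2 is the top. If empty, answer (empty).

After op 1 (push 3): stack=[3] mem=[0,0,0,0]
After op 2 (push 16): stack=[3,16] mem=[0,0,0,0]
After op 3 (-): stack=[-13] mem=[0,0,0,0]
After op 4 (push 20): stack=[-13,20] mem=[0,0,0,0]
After op 5 (STO M2): stack=[-13] mem=[0,0,20,0]
After op 6 (push 11): stack=[-13,11] mem=[0,0,20,0]
After op 7 (RCL M2): stack=[-13,11,20] mem=[0,0,20,0]
After op 8 (RCL M2): stack=[-13,11,20,20] mem=[0,0,20,0]
After op 9 (/): stack=[-13,11,1] mem=[0,0,20,0]

[-13, 11, 1]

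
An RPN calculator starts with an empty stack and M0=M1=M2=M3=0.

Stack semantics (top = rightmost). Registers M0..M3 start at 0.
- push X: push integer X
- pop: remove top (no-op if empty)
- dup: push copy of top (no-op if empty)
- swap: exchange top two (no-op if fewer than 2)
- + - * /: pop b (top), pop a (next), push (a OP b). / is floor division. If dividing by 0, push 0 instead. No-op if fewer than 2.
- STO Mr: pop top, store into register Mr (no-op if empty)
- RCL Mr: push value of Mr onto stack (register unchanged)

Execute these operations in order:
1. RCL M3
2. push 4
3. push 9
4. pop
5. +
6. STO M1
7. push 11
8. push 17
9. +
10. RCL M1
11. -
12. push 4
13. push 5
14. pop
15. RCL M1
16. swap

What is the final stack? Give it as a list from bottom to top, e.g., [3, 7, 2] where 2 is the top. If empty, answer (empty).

Answer: [24, 4, 4]

Derivation:
After op 1 (RCL M3): stack=[0] mem=[0,0,0,0]
After op 2 (push 4): stack=[0,4] mem=[0,0,0,0]
After op 3 (push 9): stack=[0,4,9] mem=[0,0,0,0]
After op 4 (pop): stack=[0,4] mem=[0,0,0,0]
After op 5 (+): stack=[4] mem=[0,0,0,0]
After op 6 (STO M1): stack=[empty] mem=[0,4,0,0]
After op 7 (push 11): stack=[11] mem=[0,4,0,0]
After op 8 (push 17): stack=[11,17] mem=[0,4,0,0]
After op 9 (+): stack=[28] mem=[0,4,0,0]
After op 10 (RCL M1): stack=[28,4] mem=[0,4,0,0]
After op 11 (-): stack=[24] mem=[0,4,0,0]
After op 12 (push 4): stack=[24,4] mem=[0,4,0,0]
After op 13 (push 5): stack=[24,4,5] mem=[0,4,0,0]
After op 14 (pop): stack=[24,4] mem=[0,4,0,0]
After op 15 (RCL M1): stack=[24,4,4] mem=[0,4,0,0]
After op 16 (swap): stack=[24,4,4] mem=[0,4,0,0]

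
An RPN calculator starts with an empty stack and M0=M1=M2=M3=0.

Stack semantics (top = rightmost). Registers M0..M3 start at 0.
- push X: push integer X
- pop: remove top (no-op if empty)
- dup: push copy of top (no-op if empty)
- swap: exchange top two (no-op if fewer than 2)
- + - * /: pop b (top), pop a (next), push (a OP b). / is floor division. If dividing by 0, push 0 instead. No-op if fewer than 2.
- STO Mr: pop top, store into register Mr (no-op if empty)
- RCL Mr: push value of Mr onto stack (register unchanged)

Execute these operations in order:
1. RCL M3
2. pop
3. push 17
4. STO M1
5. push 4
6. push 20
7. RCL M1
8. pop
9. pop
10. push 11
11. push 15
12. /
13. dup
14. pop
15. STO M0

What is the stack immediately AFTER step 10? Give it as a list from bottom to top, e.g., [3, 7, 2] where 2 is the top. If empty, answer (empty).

After op 1 (RCL M3): stack=[0] mem=[0,0,0,0]
After op 2 (pop): stack=[empty] mem=[0,0,0,0]
After op 3 (push 17): stack=[17] mem=[0,0,0,0]
After op 4 (STO M1): stack=[empty] mem=[0,17,0,0]
After op 5 (push 4): stack=[4] mem=[0,17,0,0]
After op 6 (push 20): stack=[4,20] mem=[0,17,0,0]
After op 7 (RCL M1): stack=[4,20,17] mem=[0,17,0,0]
After op 8 (pop): stack=[4,20] mem=[0,17,0,0]
After op 9 (pop): stack=[4] mem=[0,17,0,0]
After op 10 (push 11): stack=[4,11] mem=[0,17,0,0]

[4, 11]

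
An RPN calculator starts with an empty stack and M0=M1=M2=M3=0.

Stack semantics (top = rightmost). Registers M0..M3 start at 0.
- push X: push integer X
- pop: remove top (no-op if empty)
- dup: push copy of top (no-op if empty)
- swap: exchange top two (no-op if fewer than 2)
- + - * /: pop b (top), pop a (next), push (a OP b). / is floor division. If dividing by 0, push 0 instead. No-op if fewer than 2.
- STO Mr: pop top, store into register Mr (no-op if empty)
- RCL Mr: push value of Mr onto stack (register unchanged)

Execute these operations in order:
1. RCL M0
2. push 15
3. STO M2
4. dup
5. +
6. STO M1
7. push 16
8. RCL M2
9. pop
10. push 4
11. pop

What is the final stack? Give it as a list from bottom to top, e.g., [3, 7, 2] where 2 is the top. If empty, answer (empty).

Answer: [16]

Derivation:
After op 1 (RCL M0): stack=[0] mem=[0,0,0,0]
After op 2 (push 15): stack=[0,15] mem=[0,0,0,0]
After op 3 (STO M2): stack=[0] mem=[0,0,15,0]
After op 4 (dup): stack=[0,0] mem=[0,0,15,0]
After op 5 (+): stack=[0] mem=[0,0,15,0]
After op 6 (STO M1): stack=[empty] mem=[0,0,15,0]
After op 7 (push 16): stack=[16] mem=[0,0,15,0]
After op 8 (RCL M2): stack=[16,15] mem=[0,0,15,0]
After op 9 (pop): stack=[16] mem=[0,0,15,0]
After op 10 (push 4): stack=[16,4] mem=[0,0,15,0]
After op 11 (pop): stack=[16] mem=[0,0,15,0]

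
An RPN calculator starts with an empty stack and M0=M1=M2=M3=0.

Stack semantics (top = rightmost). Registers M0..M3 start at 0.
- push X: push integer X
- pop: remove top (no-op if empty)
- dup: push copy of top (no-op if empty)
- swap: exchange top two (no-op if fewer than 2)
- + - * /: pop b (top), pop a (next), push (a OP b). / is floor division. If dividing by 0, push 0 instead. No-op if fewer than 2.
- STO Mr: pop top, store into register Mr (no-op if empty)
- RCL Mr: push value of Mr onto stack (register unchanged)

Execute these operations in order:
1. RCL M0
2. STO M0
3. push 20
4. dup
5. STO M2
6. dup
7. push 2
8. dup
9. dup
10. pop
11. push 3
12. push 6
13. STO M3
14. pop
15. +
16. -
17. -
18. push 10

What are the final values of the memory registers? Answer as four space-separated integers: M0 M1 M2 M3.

After op 1 (RCL M0): stack=[0] mem=[0,0,0,0]
After op 2 (STO M0): stack=[empty] mem=[0,0,0,0]
After op 3 (push 20): stack=[20] mem=[0,0,0,0]
After op 4 (dup): stack=[20,20] mem=[0,0,0,0]
After op 5 (STO M2): stack=[20] mem=[0,0,20,0]
After op 6 (dup): stack=[20,20] mem=[0,0,20,0]
After op 7 (push 2): stack=[20,20,2] mem=[0,0,20,0]
After op 8 (dup): stack=[20,20,2,2] mem=[0,0,20,0]
After op 9 (dup): stack=[20,20,2,2,2] mem=[0,0,20,0]
After op 10 (pop): stack=[20,20,2,2] mem=[0,0,20,0]
After op 11 (push 3): stack=[20,20,2,2,3] mem=[0,0,20,0]
After op 12 (push 6): stack=[20,20,2,2,3,6] mem=[0,0,20,0]
After op 13 (STO M3): stack=[20,20,2,2,3] mem=[0,0,20,6]
After op 14 (pop): stack=[20,20,2,2] mem=[0,0,20,6]
After op 15 (+): stack=[20,20,4] mem=[0,0,20,6]
After op 16 (-): stack=[20,16] mem=[0,0,20,6]
After op 17 (-): stack=[4] mem=[0,0,20,6]
After op 18 (push 10): stack=[4,10] mem=[0,0,20,6]

Answer: 0 0 20 6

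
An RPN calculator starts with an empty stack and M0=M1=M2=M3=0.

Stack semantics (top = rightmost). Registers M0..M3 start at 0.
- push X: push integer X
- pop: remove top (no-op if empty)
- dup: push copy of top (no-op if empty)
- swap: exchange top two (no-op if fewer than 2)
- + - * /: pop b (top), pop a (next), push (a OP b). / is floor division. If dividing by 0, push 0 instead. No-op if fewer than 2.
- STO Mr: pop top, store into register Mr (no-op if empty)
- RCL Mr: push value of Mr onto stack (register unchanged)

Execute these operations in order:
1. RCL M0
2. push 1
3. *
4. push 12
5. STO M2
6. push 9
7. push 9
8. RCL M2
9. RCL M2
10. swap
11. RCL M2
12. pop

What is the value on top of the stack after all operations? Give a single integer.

After op 1 (RCL M0): stack=[0] mem=[0,0,0,0]
After op 2 (push 1): stack=[0,1] mem=[0,0,0,0]
After op 3 (*): stack=[0] mem=[0,0,0,0]
After op 4 (push 12): stack=[0,12] mem=[0,0,0,0]
After op 5 (STO M2): stack=[0] mem=[0,0,12,0]
After op 6 (push 9): stack=[0,9] mem=[0,0,12,0]
After op 7 (push 9): stack=[0,9,9] mem=[0,0,12,0]
After op 8 (RCL M2): stack=[0,9,9,12] mem=[0,0,12,0]
After op 9 (RCL M2): stack=[0,9,9,12,12] mem=[0,0,12,0]
After op 10 (swap): stack=[0,9,9,12,12] mem=[0,0,12,0]
After op 11 (RCL M2): stack=[0,9,9,12,12,12] mem=[0,0,12,0]
After op 12 (pop): stack=[0,9,9,12,12] mem=[0,0,12,0]

Answer: 12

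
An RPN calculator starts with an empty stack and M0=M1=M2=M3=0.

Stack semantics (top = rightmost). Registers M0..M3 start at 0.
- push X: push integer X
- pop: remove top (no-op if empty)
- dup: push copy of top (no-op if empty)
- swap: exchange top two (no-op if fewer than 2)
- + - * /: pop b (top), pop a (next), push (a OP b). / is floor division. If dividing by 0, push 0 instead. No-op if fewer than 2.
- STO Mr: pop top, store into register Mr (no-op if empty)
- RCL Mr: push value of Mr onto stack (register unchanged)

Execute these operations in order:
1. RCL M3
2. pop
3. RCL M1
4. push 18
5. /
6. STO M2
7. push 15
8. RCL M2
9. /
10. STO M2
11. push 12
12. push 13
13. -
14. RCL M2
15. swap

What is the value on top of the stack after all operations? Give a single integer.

Answer: -1

Derivation:
After op 1 (RCL M3): stack=[0] mem=[0,0,0,0]
After op 2 (pop): stack=[empty] mem=[0,0,0,0]
After op 3 (RCL M1): stack=[0] mem=[0,0,0,0]
After op 4 (push 18): stack=[0,18] mem=[0,0,0,0]
After op 5 (/): stack=[0] mem=[0,0,0,0]
After op 6 (STO M2): stack=[empty] mem=[0,0,0,0]
After op 7 (push 15): stack=[15] mem=[0,0,0,0]
After op 8 (RCL M2): stack=[15,0] mem=[0,0,0,0]
After op 9 (/): stack=[0] mem=[0,0,0,0]
After op 10 (STO M2): stack=[empty] mem=[0,0,0,0]
After op 11 (push 12): stack=[12] mem=[0,0,0,0]
After op 12 (push 13): stack=[12,13] mem=[0,0,0,0]
After op 13 (-): stack=[-1] mem=[0,0,0,0]
After op 14 (RCL M2): stack=[-1,0] mem=[0,0,0,0]
After op 15 (swap): stack=[0,-1] mem=[0,0,0,0]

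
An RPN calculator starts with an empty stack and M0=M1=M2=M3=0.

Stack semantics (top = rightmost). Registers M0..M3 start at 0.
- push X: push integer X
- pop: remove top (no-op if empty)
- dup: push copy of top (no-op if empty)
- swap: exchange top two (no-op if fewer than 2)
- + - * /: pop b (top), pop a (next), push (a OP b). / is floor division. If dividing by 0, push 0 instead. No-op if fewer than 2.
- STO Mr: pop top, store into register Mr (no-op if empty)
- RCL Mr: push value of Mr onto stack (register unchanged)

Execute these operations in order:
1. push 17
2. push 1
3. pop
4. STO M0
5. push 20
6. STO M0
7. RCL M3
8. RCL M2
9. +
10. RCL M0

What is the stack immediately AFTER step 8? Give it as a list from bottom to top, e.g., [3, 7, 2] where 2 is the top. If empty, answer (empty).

After op 1 (push 17): stack=[17] mem=[0,0,0,0]
After op 2 (push 1): stack=[17,1] mem=[0,0,0,0]
After op 3 (pop): stack=[17] mem=[0,0,0,0]
After op 4 (STO M0): stack=[empty] mem=[17,0,0,0]
After op 5 (push 20): stack=[20] mem=[17,0,0,0]
After op 6 (STO M0): stack=[empty] mem=[20,0,0,0]
After op 7 (RCL M3): stack=[0] mem=[20,0,0,0]
After op 8 (RCL M2): stack=[0,0] mem=[20,0,0,0]

[0, 0]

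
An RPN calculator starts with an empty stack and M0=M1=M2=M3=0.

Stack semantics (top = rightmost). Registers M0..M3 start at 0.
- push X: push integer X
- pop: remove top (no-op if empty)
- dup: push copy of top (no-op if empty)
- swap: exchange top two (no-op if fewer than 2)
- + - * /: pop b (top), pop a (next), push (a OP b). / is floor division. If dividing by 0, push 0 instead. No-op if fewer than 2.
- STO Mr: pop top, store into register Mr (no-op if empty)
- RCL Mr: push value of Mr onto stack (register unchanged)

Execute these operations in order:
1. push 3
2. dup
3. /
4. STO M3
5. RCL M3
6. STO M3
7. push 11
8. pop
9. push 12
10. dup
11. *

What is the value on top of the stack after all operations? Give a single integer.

Answer: 144

Derivation:
After op 1 (push 3): stack=[3] mem=[0,0,0,0]
After op 2 (dup): stack=[3,3] mem=[0,0,0,0]
After op 3 (/): stack=[1] mem=[0,0,0,0]
After op 4 (STO M3): stack=[empty] mem=[0,0,0,1]
After op 5 (RCL M3): stack=[1] mem=[0,0,0,1]
After op 6 (STO M3): stack=[empty] mem=[0,0,0,1]
After op 7 (push 11): stack=[11] mem=[0,0,0,1]
After op 8 (pop): stack=[empty] mem=[0,0,0,1]
After op 9 (push 12): stack=[12] mem=[0,0,0,1]
After op 10 (dup): stack=[12,12] mem=[0,0,0,1]
After op 11 (*): stack=[144] mem=[0,0,0,1]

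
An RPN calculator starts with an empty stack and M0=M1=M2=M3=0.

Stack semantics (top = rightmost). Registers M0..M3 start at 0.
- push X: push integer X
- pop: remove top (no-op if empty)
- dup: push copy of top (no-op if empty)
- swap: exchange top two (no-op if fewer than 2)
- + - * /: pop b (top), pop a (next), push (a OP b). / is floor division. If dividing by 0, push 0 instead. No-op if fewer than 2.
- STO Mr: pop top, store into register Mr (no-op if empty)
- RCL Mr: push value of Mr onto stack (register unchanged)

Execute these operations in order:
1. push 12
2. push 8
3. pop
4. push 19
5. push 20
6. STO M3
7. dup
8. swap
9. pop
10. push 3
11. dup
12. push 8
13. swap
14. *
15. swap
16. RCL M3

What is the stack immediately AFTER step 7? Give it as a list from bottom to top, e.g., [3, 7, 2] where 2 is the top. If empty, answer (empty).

After op 1 (push 12): stack=[12] mem=[0,0,0,0]
After op 2 (push 8): stack=[12,8] mem=[0,0,0,0]
After op 3 (pop): stack=[12] mem=[0,0,0,0]
After op 4 (push 19): stack=[12,19] mem=[0,0,0,0]
After op 5 (push 20): stack=[12,19,20] mem=[0,0,0,0]
After op 6 (STO M3): stack=[12,19] mem=[0,0,0,20]
After op 7 (dup): stack=[12,19,19] mem=[0,0,0,20]

[12, 19, 19]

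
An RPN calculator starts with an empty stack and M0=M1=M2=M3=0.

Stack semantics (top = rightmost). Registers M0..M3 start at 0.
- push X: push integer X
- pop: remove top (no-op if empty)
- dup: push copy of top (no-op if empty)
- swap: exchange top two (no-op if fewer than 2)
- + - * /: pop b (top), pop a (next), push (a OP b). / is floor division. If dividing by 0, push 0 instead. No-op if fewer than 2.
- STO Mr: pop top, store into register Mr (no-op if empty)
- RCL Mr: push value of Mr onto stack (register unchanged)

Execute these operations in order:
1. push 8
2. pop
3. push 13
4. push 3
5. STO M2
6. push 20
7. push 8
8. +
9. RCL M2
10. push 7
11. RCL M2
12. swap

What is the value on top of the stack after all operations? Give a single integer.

Answer: 7

Derivation:
After op 1 (push 8): stack=[8] mem=[0,0,0,0]
After op 2 (pop): stack=[empty] mem=[0,0,0,0]
After op 3 (push 13): stack=[13] mem=[0,0,0,0]
After op 4 (push 3): stack=[13,3] mem=[0,0,0,0]
After op 5 (STO M2): stack=[13] mem=[0,0,3,0]
After op 6 (push 20): stack=[13,20] mem=[0,0,3,0]
After op 7 (push 8): stack=[13,20,8] mem=[0,0,3,0]
After op 8 (+): stack=[13,28] mem=[0,0,3,0]
After op 9 (RCL M2): stack=[13,28,3] mem=[0,0,3,0]
After op 10 (push 7): stack=[13,28,3,7] mem=[0,0,3,0]
After op 11 (RCL M2): stack=[13,28,3,7,3] mem=[0,0,3,0]
After op 12 (swap): stack=[13,28,3,3,7] mem=[0,0,3,0]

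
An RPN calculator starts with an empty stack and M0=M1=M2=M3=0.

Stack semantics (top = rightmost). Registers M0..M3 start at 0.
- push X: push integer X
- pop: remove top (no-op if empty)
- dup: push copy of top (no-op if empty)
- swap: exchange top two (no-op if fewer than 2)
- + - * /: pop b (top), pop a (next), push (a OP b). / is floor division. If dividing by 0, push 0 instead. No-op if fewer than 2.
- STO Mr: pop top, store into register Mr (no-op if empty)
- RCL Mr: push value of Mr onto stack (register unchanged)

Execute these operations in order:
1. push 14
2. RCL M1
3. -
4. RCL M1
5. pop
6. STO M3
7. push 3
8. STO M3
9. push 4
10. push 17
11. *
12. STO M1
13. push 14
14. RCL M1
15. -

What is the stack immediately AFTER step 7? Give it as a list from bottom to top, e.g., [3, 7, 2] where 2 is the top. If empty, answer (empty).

After op 1 (push 14): stack=[14] mem=[0,0,0,0]
After op 2 (RCL M1): stack=[14,0] mem=[0,0,0,0]
After op 3 (-): stack=[14] mem=[0,0,0,0]
After op 4 (RCL M1): stack=[14,0] mem=[0,0,0,0]
After op 5 (pop): stack=[14] mem=[0,0,0,0]
After op 6 (STO M3): stack=[empty] mem=[0,0,0,14]
After op 7 (push 3): stack=[3] mem=[0,0,0,14]

[3]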